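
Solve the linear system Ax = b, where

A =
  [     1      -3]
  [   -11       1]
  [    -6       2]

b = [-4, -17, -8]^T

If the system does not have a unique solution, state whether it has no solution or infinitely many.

Row-reduce:
R2 ← R2 + 11·R1.
R3 ← R3 + 6·R1.
R2 ← R2 / (-32).
R1 ← R1 + 3·R2.
R3 ← R3 + 16·R2.
Row 3 reduces to 0 = -3/2, a contradiction. The system is inconsistent.

no solution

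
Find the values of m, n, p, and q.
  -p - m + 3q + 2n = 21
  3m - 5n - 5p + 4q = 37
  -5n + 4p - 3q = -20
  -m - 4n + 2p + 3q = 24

Row-reduce the augmented matrix:
R1 ← R1 / (-1).
R2 ← R2 − 3·R1.
R4 ← R4 + 1·R1.
R1 ← R1 + 2·R2.
R3 ← R3 + 5·R2.
R4 ← R4 + 6·R2.
R3 ← R3 / (-36).
R1 ← R1 + 15·R3.
R2 ← R2 + 8·R3.
R4 ← R4 + 45·R3.
R4 ← R4 / (1/2).
R1 ← R1 + 17/6·R4.
R2 ← R2 + 7/9·R4.
R3 ← R3 + 31/18·R4.
Reading off the reduced rows gives m = -4, n = -2, p = -3, q = 6.

m = -4, n = -2, p = -3, q = 6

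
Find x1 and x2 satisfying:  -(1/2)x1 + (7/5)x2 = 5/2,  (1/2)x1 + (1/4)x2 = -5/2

x1 = -5, x2 = 0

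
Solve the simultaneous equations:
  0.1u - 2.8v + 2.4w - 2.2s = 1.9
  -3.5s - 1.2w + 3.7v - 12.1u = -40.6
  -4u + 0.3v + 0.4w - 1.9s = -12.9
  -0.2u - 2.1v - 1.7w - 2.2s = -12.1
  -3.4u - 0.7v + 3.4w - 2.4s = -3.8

u = 1, v = -2, w = 3, s = 5

Row-reduce the augmented matrix:
R1 ← R1 / (1/10).
R2 ← R2 + 121/10·R1.
R3 ← R3 + 4·R1.
R4 ← R4 + 1/5·R1.
R5 ← R5 + 17/5·R1.
R2 ← R2 / (-3351/10).
R1 ← R1 + 28·R2.
R3 ← R3 + 1117/10·R2.
R4 ← R4 + 77/10·R2.
R5 ← R5 + 959/10·R2.
Swap R3 and R4.
R3 ← R3 / (-39601/11170).
R1 ← R1 + 184/1117·R3.
R2 ← R2 + 964/1117·R3.
R5 ← R5 − 12487/5585·R3.
Swap R4 and R5.
R4 ← R4 / (-107077/396010).
R1 ← R1 − 21942/39601·R4.
R2 ← R2 − 35755/39601·R4.
R3 ← R3 − 4499/39601·R4.
R5 reduces to 0 = 0, so the extra equation is consistent.
Reading off the reduced rows gives u = 1, v = -2, w = 3, s = 5.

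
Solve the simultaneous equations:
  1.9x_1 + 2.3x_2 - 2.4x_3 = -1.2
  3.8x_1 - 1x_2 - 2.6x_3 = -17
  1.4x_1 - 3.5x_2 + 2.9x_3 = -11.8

x_1 = -3, x_2 = 3, x_3 = 1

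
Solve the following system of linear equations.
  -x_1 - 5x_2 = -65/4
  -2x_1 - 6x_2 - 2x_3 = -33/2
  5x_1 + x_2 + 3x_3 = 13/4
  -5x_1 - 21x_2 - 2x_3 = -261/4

Row-reduce the augmented matrix:
R1 ← R1 / (-1).
R2 ← R2 + 2·R1.
R3 ← R3 − 5·R1.
R4 ← R4 + 5·R1.
R2 ← R2 / (4).
R1 ← R1 − 5·R2.
R3 ← R3 + 24·R2.
R4 ← R4 − 4·R2.
R3 ← R3 / (-9).
R1 ← R1 − 5/2·R3.
R2 ← R2 + 1/2·R3.
R4 reduces to 0 = 0, so the extra equation is consistent.
Reading off the reduced rows gives x_1 = 5/4, x_2 = 3, x_3 = -2.

x_1 = 5/4, x_2 = 3, x_3 = -2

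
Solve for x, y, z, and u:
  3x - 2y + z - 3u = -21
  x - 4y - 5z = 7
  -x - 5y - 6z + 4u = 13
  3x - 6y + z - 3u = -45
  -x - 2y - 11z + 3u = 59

x = 1, y = 6, z = -6, u = 2

Row-reduce the augmented matrix:
R1 ← R1 / (3).
R2 ← R2 − 1·R1.
R3 ← R3 + 1·R1.
R4 ← R4 − 3·R1.
R5 ← R5 + 1·R1.
R2 ← R2 / (-10/3).
R1 ← R1 + 2/3·R2.
R3 ← R3 + 17/3·R2.
R4 ← R4 + 4·R2.
R5 ← R5 + 8/3·R2.
R3 ← R3 / (17/5).
R1 ← R1 − 7/5·R3.
R2 ← R2 − 8/5·R3.
R4 ← R4 − 32/5·R3.
R5 ← R5 + 32/5·R3.
R4 ← R4 / (-62/17).
R1 ← R1 + 59/34·R4.
R2 ← R2 + 31/34·R4.
R3 ← R3 − 13/34·R4.
R5 ← R5 − 62/17·R4.
R5 reduces to 0 = 0, so the extra equation is consistent.
Reading off the reduced rows gives x = 1, y = 6, z = -6, u = 2.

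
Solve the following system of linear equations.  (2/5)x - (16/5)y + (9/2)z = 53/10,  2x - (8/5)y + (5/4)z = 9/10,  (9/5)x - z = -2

Row-reduce:
R1 ← R1 / (2/5).
R2 ← R2 − 2·R1.
R3 ← R3 − 9/5·R1.
R2 ← R2 / (72/5).
R1 ← R1 + 8·R2.
R3 ← R3 − 72/5·R2.
Row 3 reduces to 0 = -1/4, a contradiction. The system is inconsistent.

no solution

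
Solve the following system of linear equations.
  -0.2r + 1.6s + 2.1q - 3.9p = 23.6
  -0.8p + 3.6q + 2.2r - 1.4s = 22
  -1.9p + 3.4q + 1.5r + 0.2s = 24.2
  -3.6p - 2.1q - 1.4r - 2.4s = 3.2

Row-reduce the augmented matrix:
R1 ← R1 / (-39/10).
R2 ← R2 + 4/5·R1.
R3 ← R3 + 19/10·R1.
R4 ← R4 + 18/5·R1.
R2 ← R2 / (206/65).
R1 ← R1 + 7/13·R2.
R3 ← R3 − 309/130·R2.
R4 ← R4 + 105/26·R2.
R3 ← R3 / (-1/12).
R1 ← R1 − 89/206·R3.
R2 ← R2 − 437/618·R3.
R4 ← R4 − 3379/2060·R3.
R4 ← R4 / (41341/5150).
R1 ← R1 − 1551/515·R4.
R2 ← R2 − 2851/515·R4.
R3 ← R3 + 43/5·R4.
Reading off the reduced rows gives p = -4, q = 4, r = 2, s = 0.

p = -4, q = 4, r = 2, s = 0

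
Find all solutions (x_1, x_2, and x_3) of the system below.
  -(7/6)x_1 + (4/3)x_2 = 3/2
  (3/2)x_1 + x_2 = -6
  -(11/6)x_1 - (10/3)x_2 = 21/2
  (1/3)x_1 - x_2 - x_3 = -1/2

x_1 = -3, x_2 = -3/2, x_3 = 1

Row-reduce the augmented matrix:
R1 ← R1 / (-7/6).
R2 ← R2 − 3/2·R1.
R3 ← R3 + 11/6·R1.
R4 ← R4 − 1/3·R1.
R2 ← R2 / (19/7).
R1 ← R1 + 8/7·R2.
R3 ← R3 + 38/7·R2.
R4 ← R4 + 13/21·R2.
Swap R3 and R4.
R3 ← R3 / (-1).
R4 reduces to 0 = 0, so the extra equation is consistent.
Reading off the reduced rows gives x_1 = -3, x_2 = -3/2, x_3 = 1.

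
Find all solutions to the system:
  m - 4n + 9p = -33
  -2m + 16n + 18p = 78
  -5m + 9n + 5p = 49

m = 0, n = 6, p = -1

Row-reduce the augmented matrix:
R2 ← R2 + 2·R1.
R3 ← R3 + 5·R1.
R2 ← R2 / (8).
R1 ← R1 + 4·R2.
R3 ← R3 + 11·R2.
R3 ← R3 / (199/2).
R1 ← R1 − 27·R3.
R2 ← R2 − 9/2·R3.
Reading off the reduced rows gives m = 0, n = 6, p = -1.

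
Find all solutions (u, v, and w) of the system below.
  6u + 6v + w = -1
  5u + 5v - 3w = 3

Row-reduce:
R1 ← R1 / (6).
R2 ← R2 − 5·R1.
R2 ← R2 / (-23/6).
R1 ← R1 − 1/6·R2.
Rank is 2 with 3 unknowns, leaving v free.

infinitely many solutions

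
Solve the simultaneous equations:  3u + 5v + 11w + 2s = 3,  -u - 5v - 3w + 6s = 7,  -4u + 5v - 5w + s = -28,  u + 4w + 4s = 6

no solution

Row-reduce:
R1 ← R1 / (3).
R2 ← R2 + 1·R1.
R3 ← R3 + 4·R1.
R4 ← R4 − 1·R1.
R2 ← R2 / (-10/3).
R1 ← R1 − 5/3·R2.
R3 ← R3 − 35/3·R2.
R4 ← R4 + 5/3·R2.
R3 ← R3 / (12).
R1 ← R1 − 4·R3.
R2 ← R2 + 1/5·R3.
Row 4 reduces to 0 = 1, a contradiction. The system is inconsistent.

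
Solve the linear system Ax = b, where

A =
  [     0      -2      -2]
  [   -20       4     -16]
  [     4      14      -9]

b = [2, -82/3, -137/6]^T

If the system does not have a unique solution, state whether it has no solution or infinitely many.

Row-reduce the augmented matrix:
Swap R1 and R2.
R1 ← R1 / (-20).
R3 ← R3 − 4·R1.
R2 ← R2 / (-2).
R1 ← R1 + 1/5·R2.
R3 ← R3 − 74/5·R2.
R3 ← R3 / (-27).
R1 ← R1 − 1·R3.
R2 ← R2 − 1·R3.
Reading off the reduced rows gives x_1 = 2/3, x_2 = -3/2, x_3 = 1/2.

x_1 = 2/3, x_2 = -3/2, x_3 = 1/2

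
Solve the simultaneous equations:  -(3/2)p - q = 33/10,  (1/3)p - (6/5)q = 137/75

From equation 1: q = -33/10 − 3/2·p.
Substitute into equation 2 and solve: p = -1.
Then q = -9/5.

p = -1, q = -9/5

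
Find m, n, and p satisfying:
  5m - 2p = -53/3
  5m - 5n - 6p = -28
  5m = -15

Row-reduce the augmented matrix:
R1 ← R1 / (5).
R2 ← R2 − 5·R1.
R3 ← R3 − 5·R1.
R2 ← R2 / (-5).
R3 ← R3 / (2).
R1 ← R1 + 2/5·R3.
R2 ← R2 − 4/5·R3.
Reading off the reduced rows gives m = -3, n = 1, p = 4/3.

m = -3, n = 1, p = 4/3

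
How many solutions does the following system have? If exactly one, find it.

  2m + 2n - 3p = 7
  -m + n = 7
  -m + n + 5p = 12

m = -1, n = 6, p = 1

Row-reduce the augmented matrix:
R1 ← R1 / (2).
R2 ← R2 + 1·R1.
R3 ← R3 + 1·R1.
R2 ← R2 / (2).
R1 ← R1 − 1·R2.
R3 ← R3 − 2·R2.
R3 ← R3 / (5).
R1 ← R1 + 3/4·R3.
R2 ← R2 + 3/4·R3.
Reading off the reduced rows gives m = -1, n = 6, p = 1.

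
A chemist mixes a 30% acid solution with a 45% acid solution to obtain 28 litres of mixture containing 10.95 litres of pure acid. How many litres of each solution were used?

Let a = litres of solution A, b = litres of solution B.
  a + b = 28
  (3/10)a + (9/20)b = 219/20
From equation 1: a = 28 − b.
Substitute into equation 2 and solve: b = 17.
Then a = 11.

litres of solution A: 11, litres of solution B: 17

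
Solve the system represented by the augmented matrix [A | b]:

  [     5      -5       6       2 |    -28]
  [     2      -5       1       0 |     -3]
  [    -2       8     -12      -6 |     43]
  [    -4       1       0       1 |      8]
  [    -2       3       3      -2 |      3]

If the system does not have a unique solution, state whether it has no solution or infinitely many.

no solution

Row-reduce:
R1 ← R1 / (5).
R2 ← R2 − 2·R1.
R3 ← R3 + 2·R1.
R4 ← R4 + 4·R1.
R5 ← R5 + 2·R1.
R2 ← R2 / (-3).
R1 ← R1 + 1·R2.
R3 ← R3 − 6·R2.
R4 ← R4 + 3·R2.
R5 ← R5 − 1·R2.
R3 ← R3 / (-62/5).
R1 ← R1 − 5/3·R3.
R2 ← R2 − 7/15·R3.
R4 ← R4 − 31/5·R3.
R5 ← R5 − 74/15·R3.
Swap R4 and R5.
R4 ← R4 / (-388/93).
R1 ← R1 + 23/93·R4.
R2 ← R2 − 1/93·R4.
R3 ← R3 − 17/31·R4.
Row 5 reduces to 0 = 3/2, a contradiction. The system is inconsistent.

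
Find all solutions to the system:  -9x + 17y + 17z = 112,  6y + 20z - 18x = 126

infinitely many solutions

Row-reduce:
R1 ← R1 / (-9).
R2 ← R2 + 18·R1.
R2 ← R2 / (-28).
R1 ← R1 + 17/9·R2.
Rank is 2 with 3 unknowns, leaving z free.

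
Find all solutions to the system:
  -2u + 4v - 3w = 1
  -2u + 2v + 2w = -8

infinitely many solutions

Row-reduce:
R1 ← R1 / (-2).
R2 ← R2 + 2·R1.
R2 ← R2 / (-2).
R1 ← R1 + 2·R2.
Rank is 2 with 3 unknowns, leaving w free.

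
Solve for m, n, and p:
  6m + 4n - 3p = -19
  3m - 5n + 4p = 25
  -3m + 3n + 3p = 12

Row-reduce the augmented matrix:
R1 ← R1 / (6).
R2 ← R2 − 3·R1.
R3 ← R3 + 3·R1.
R2 ← R2 / (-7).
R1 ← R1 − 2/3·R2.
R3 ← R3 − 5·R2.
R3 ← R3 / (38/7).
R1 ← R1 − 1/42·R3.
R2 ← R2 + 11/14·R3.
Reading off the reduced rows gives m = 0, n = -1, p = 5.

m = 0, n = -1, p = 5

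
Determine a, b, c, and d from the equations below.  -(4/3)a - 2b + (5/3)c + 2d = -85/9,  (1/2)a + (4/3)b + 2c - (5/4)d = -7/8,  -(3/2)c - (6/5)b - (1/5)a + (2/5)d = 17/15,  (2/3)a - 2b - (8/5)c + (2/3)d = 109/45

a = 7/3, b = 1, c = -2, d = -1/2

Row-reduce the augmented matrix:
R1 ← R1 / (-4/3).
R2 ← R2 − 1/2·R1.
R3 ← R3 + 1/5·R1.
R4 ← R4 − 2/3·R1.
R2 ← R2 / (7/12).
R1 ← R1 − 3/2·R2.
R3 ← R3 + 9/10·R2.
R4 ← R4 + 3·R2.
R3 ← R3 / (23/10).
R1 ← R1 + 8·R3.
R2 ← R2 − 9/2·R3.
R4 ← R4 − 191/15·R3.
R4 ← R4 / (2264/805).
R1 ← R1 + 821/322·R4.
R2 ← R2 − 21/46·R4.
R3 ← R3 + 47/161·R4.
Reading off the reduced rows gives a = 7/3, b = 1, c = -2, d = -1/2.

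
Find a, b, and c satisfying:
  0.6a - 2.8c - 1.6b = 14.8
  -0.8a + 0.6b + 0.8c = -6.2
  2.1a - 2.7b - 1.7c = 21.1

Row-reduce the augmented matrix:
R1 ← R1 / (3/5).
R2 ← R2 + 4/5·R1.
R3 ← R3 − 21/10·R1.
R2 ← R2 / (-23/15).
R1 ← R1 + 8/3·R2.
R3 ← R3 − 29/10·R2.
R3 ← R3 / (587/230).
R1 ← R1 − 10/23·R3.
R2 ← R2 − 44/23·R3.
Reading off the reduced rows gives a = 2, b = -5, c = -2.

a = 2, b = -5, c = -2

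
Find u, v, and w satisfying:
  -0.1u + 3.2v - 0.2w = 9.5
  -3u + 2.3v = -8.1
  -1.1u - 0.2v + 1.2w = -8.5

u = 5, v = 3, w = -2

Row-reduce the augmented matrix:
R1 ← R1 / (-1/10).
R2 ← R2 + 3·R1.
R3 ← R3 + 11/10·R1.
R2 ← R2 / (-937/10).
R1 ← R1 + 32·R2.
R3 ← R3 + 177/5·R2.
R3 ← R3 / (5309/4685).
R1 ← R1 + 46/937·R3.
R2 ← R2 + 60/937·R3.
Reading off the reduced rows gives u = 5, v = 3, w = -2.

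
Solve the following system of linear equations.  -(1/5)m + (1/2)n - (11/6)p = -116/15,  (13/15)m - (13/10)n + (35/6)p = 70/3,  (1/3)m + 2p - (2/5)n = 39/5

infinitely many solutions

Row-reduce:
R1 ← R1 / (-1/5).
R2 ← R2 − 13/15·R1.
R3 ← R3 − 1/3·R1.
R2 ← R2 / (13/15).
R1 ← R1 + 5/2·R2.
R3 ← R3 − 13/30·R2.
Rank is 2 with 3 unknowns, leaving p free.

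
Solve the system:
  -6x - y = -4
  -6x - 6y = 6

Row-reduce the augmented matrix:
R1 ← R1 / (-6).
R2 ← R2 + 6·R1.
R2 ← R2 / (-5).
R1 ← R1 − 1/6·R2.
Reading off the reduced rows gives x = 1, y = -2.

x = 1, y = -2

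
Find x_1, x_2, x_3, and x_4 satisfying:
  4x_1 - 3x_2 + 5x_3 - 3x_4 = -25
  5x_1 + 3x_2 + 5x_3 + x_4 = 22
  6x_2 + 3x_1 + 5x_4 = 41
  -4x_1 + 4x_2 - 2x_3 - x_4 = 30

x_1 = -5, x_2 = 6, x_3 = 5, x_4 = 4

Row-reduce the augmented matrix:
R1 ← R1 / (4).
R2 ← R2 − 5·R1.
R3 ← R3 − 3·R1.
R4 ← R4 + 4·R1.
R2 ← R2 / (27/4).
R1 ← R1 + 3/4·R2.
R3 ← R3 − 33/4·R2.
R4 ← R4 − 1·R2.
R3 ← R3 / (-20/9).
R1 ← R1 − 10/9·R3.
R2 ← R2 + 5/27·R3.
R4 ← R4 − 86/27·R3.
R4 ← R4 / (-79/30).
R1 ← R1 − 1/2·R4.
R2 ← R2 − 7/12·R4.
R3 ← R3 + 13/20·R4.
Reading off the reduced rows gives x_1 = -5, x_2 = 6, x_3 = 5, x_4 = 4.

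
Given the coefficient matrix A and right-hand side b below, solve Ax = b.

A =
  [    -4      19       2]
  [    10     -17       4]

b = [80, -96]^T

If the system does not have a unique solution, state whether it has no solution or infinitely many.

Row-reduce:
R1 ← R1 / (-4).
R2 ← R2 − 10·R1.
R2 ← R2 / (61/2).
R1 ← R1 + 19/4·R2.
Rank is 2 with 3 unknowns, leaving x_3 free.

infinitely many solutions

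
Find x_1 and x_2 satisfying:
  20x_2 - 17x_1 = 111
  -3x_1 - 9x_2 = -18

Row-reduce the augmented matrix:
R1 ← R1 / (-17).
R2 ← R2 + 3·R1.
R2 ← R2 / (-213/17).
R1 ← R1 + 20/17·R2.
Reading off the reduced rows gives x_1 = -3, x_2 = 3.

x_1 = -3, x_2 = 3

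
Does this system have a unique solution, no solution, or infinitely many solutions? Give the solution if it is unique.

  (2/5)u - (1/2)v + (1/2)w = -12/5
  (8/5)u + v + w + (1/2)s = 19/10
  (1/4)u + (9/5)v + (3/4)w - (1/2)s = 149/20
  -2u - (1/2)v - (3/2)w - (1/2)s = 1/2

infinitely many solutions

Row-reduce:
R1 ← R1 / (2/5).
R2 ← R2 − 8/5·R1.
R3 ← R3 − 1/4·R1.
R4 ← R4 + 2·R1.
R2 ← R2 / (3).
R1 ← R1 + 5/4·R2.
R3 ← R3 − 169/80·R2.
R4 ← R4 + 3·R2.
R3 ← R3 / (137/120).
R1 ← R1 − 5/6·R3.
R2 ← R2 + 1/3·R3.
Rank is 3 with 4 unknowns, leaving s free.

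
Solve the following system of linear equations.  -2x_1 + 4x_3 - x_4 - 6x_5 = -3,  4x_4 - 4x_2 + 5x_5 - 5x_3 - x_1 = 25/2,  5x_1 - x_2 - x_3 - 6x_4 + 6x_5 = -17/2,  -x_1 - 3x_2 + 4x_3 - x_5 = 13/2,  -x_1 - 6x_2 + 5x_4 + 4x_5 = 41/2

Row-reduce the augmented matrix:
R1 ← R1 / (-2).
R2 ← R2 + 1·R1.
R3 ← R3 − 5·R1.
R4 ← R4 + 1·R1.
R5 ← R5 + 1·R1.
R2 ← R2 / (-4).
R3 ← R3 + 1·R2.
R4 ← R4 + 3·R2.
R5 ← R5 + 6·R2.
R3 ← R3 / (43/4).
R1 ← R1 + 2·R3.
R2 ← R2 − 7/4·R3.
R4 ← R4 − 29/4·R3.
R5 ← R5 − 17/2·R3.
R4 ← R4 / (311/86).
R1 ← R1 + 111/86·R4.
R2 ← R2 − 19/43·R4.
R3 ← R3 + 77/86·R4.
R5 ← R5 − 547/86·R4.
R5 ← R5 / (-720/311).
R1 ← R1 − 676/311·R5.
R2 ← R2 + 195/311·R5.
R3 ← R3 + 55/311·R5.
R4 ← R4 − 294/311·R5.
Reading off the reduced rows gives x_1 = -1/2, x_2 = -1, x_3 = 1, x_4 = 2, x_5 = 1.

x_1 = -1/2, x_2 = -1, x_3 = 1, x_4 = 2, x_5 = 1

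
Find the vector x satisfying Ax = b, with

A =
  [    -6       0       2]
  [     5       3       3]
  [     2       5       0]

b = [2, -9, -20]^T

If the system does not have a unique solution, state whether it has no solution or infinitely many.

Row-reduce the augmented matrix:
R1 ← R1 / (-6).
R2 ← R2 − 5·R1.
R3 ← R3 − 2·R1.
R2 ← R2 / (3).
R3 ← R3 − 5·R2.
R3 ← R3 / (-64/9).
R1 ← R1 + 1/3·R3.
R2 ← R2 − 14/9·R3.
Reading off the reduced rows gives x_1 = 0, x_2 = -4, x_3 = 1.

x_1 = 0, x_2 = -4, x_3 = 1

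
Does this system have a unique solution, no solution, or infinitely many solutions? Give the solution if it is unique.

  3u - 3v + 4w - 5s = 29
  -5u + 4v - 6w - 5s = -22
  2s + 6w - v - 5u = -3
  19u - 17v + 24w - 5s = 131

Row-reduce:
R1 ← R1 / (3).
R2 ← R2 + 5·R1.
R3 ← R3 + 5·R1.
R4 ← R4 − 19·R1.
R2 ← R2 / (-1).
R1 ← R1 + 1·R2.
R3 ← R3 + 6·R2.
R4 ← R4 − 2·R2.
R3 ← R3 / (26/3).
R1 ← R1 − 2/3·R3.
R2 ← R2 + 2/3·R3.
Rank is 3 with 4 unknowns, leaving s free.

infinitely many solutions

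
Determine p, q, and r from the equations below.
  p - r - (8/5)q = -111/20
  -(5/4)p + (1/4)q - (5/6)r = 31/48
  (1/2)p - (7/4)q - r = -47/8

p = -1/4, q = 3, r = 1/2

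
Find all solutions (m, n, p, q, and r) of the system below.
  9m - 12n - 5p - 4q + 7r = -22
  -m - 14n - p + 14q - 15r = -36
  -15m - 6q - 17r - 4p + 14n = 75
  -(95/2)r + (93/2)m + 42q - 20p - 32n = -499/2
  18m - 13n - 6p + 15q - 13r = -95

no solution

Row-reduce:
R1 ← R1 / (9).
R2 ← R2 + 1·R1.
R3 ← R3 + 15·R1.
R4 ← R4 − 93/2·R1.
R5 ← R5 − 18·R1.
R2 ← R2 / (-46/3).
R1 ← R1 + 4/3·R2.
R3 ← R3 + 6·R2.
R4 ← R4 − 30·R2.
R5 ← R5 − 11·R2.
R3 ← R3 / (-809/69).
R1 ← R1 + 29/69·R3.
R2 ← R2 − 7/69·R3.
R4 ← R4 − 385/138·R3.
R5 ← R5 − 199/69·R3.
R4 ← R4 / (68694/809).
R1 ← R1 + 792/809·R4.
R2 ← R2 + 841/809·R4.
R3 ← R3 − 1240/809·R4.
R5 ← R5 − 22898/809·R4.
Row 5 reduces to 0 = 2/3, a contradiction. The system is inconsistent.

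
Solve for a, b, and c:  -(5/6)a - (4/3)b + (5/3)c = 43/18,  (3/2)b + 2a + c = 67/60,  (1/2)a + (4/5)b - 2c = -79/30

a = 1/3, b = -1/2, c = 6/5

Row-reduce the augmented matrix:
R1 ← R1 / (-5/6).
R2 ← R2 − 2·R1.
R3 ← R3 − 1/2·R1.
R2 ← R2 / (-17/10).
R1 ← R1 − 8/5·R2.
R3 ← R3 / (-1).
R1 ← R1 − 46/17·R3.
R2 ← R2 + 50/17·R3.
Reading off the reduced rows gives a = 1/3, b = -1/2, c = 6/5.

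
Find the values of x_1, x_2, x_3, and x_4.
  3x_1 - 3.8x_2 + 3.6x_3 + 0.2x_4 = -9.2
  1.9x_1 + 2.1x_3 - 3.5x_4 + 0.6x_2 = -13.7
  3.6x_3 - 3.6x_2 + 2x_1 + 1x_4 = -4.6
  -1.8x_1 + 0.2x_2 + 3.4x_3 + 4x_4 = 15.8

x_1 = -2, x_2 = 1, x_3 = 0, x_4 = 3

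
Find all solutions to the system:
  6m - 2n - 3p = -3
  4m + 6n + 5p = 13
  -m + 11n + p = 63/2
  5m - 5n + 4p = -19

no solution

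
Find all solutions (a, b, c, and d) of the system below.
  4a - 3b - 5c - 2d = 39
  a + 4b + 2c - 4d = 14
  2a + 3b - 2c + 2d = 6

infinitely many solutions

Row-reduce:
R1 ← R1 / (4).
R2 ← R2 − 1·R1.
R3 ← R3 − 2·R1.
R2 ← R2 / (19/4).
R1 ← R1 + 3/4·R2.
R3 ← R3 − 9/2·R2.
R3 ← R3 / (-49/19).
R1 ← R1 + 14/19·R3.
R2 ← R2 − 13/19·R3.
Rank is 3 with 4 unknowns, leaving d free.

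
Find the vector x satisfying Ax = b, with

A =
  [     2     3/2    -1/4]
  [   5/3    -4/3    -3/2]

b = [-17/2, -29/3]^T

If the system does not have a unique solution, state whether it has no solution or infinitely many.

infinitely many solutions

Row-reduce:
R1 ← R1 / (2).
R2 ← R2 − 5/3·R1.
R2 ← R2 / (-31/12).
R1 ← R1 − 3/4·R2.
Rank is 2 with 3 unknowns, leaving x_3 free.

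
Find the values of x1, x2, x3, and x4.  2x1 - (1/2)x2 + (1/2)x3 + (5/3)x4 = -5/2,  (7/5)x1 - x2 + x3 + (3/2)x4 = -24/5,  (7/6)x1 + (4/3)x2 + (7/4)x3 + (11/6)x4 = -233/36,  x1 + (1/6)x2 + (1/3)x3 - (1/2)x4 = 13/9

Row-reduce the augmented matrix:
R1 ← R1 / (2).
R2 ← R2 − 7/5·R1.
R3 ← R3 − 7/6·R1.
R4 ← R4 − 1·R1.
R2 ← R2 / (-13/20).
R1 ← R1 + 1/4·R2.
R3 ← R3 − 13/8·R2.
R4 ← R4 − 5/12·R2.
R3 ← R3 / (37/12).
R2 ← R2 + 1·R3.
R4 ← R4 − 1/2·R3.
R4 ← R4 / (-12073/8658).
R1 ← R1 − 55/78·R4.
R2 ← R2 − 53/1443·R4.
R3 ← R3 − 61/111·R4.
Reading off the reduced rows gives x1 = 4/3, x2 = 2/3, x3 = -3, x4 = -2.

x1 = 4/3, x2 = 2/3, x3 = -3, x4 = -2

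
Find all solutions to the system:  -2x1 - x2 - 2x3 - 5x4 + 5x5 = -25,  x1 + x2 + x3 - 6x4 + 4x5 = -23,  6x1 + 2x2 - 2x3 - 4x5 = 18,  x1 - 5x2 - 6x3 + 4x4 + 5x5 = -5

infinitely many solutions

Row-reduce:
R1 ← R1 / (-2).
R2 ← R2 − 1·R1.
R3 ← R3 − 6·R1.
R4 ← R4 − 1·R1.
R2 ← R2 / (1/2).
R1 ← R1 − 1/2·R2.
R3 ← R3 + 1·R2.
R4 ← R4 + 11/2·R2.
R3 ← R3 / (-8).
R1 ← R1 − 1·R3.
R4 ← R4 + 7·R3.
R4 ← R4 / (-64).
R1 ← R1 − 7·R4.
R2 ← R2 + 17·R4.
R3 ← R3 − 4·R4.
Rank is 4 with 5 unknowns, leaving x5 free.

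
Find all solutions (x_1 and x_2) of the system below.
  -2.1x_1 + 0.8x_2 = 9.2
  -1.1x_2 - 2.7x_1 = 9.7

x_1 = -4, x_2 = 1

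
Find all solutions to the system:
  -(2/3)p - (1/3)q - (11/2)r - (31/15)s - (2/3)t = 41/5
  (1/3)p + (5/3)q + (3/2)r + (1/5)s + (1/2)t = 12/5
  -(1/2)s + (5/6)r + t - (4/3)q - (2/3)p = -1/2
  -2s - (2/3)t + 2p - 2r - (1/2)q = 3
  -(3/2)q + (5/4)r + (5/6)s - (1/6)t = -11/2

Row-reduce:
R1 ← R1 / (-2/3).
R2 ← R2 − 1/3·R1.
R3 ← R3 + 2/3·R1.
R4 ← R4 − 2·R1.
R2 ← R2 / (3/2).
R1 ← R1 − 1/2·R2.
R3 ← R3 + 1·R2.
R4 ← R4 + 3/2·R2.
R5 ← R5 + 3/2·R2.
R3 ← R3 / (11/2).
R1 ← R1 − 26/3·R3.
R2 ← R2 + 5/6·R3.
R4 ← R4 + 79/4·R3.
R4 ← R4 / (-10697/1980).
R1 ← R1 − 530/297·R4.
R2 ← R2 + 239/594·R4.
R3 ← R3 − 91/495·R4.
Row 5 reduces to 0 = 1, a contradiction. The system is inconsistent.

no solution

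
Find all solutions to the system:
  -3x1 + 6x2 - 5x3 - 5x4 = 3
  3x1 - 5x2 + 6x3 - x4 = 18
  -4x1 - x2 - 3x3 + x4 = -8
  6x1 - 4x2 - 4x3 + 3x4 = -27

Row-reduce the augmented matrix:
R1 ← R1 / (-3).
R2 ← R2 − 3·R1.
R3 ← R3 + 4·R1.
R4 ← R4 − 6·R1.
R1 ← R1 + 2·R2.
R3 ← R3 + 9·R2.
R4 ← R4 − 8·R2.
R3 ← R3 / (38/3).
R1 ← R1 − 11/3·R3.
R2 ← R2 − 1·R3.
R4 ← R4 + 22·R3.
R4 ← R4 / (-750/19).
R1 ← R1 − 117/38·R4.
R2 ← R2 + 89/38·R4.
R3 ← R3 + 139/38·R4.
Reading off the reduced rows gives x1 = -1, x2 = 0, x3 = 3, x4 = -3.

x1 = -1, x2 = 0, x3 = 3, x4 = -3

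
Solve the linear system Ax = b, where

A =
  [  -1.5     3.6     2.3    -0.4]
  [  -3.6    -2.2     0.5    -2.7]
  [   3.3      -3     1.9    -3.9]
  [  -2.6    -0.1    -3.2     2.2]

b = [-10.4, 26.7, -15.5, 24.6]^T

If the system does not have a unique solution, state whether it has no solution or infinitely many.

Row-reduce the augmented matrix:
R1 ← R1 / (-3/2).
R2 ← R2 + 18/5·R1.
R3 ← R3 − 33/10·R1.
R4 ← R4 + 13/5·R1.
R2 ← R2 / (-271/25).
R1 ← R1 + 12/5·R2.
R3 ← R3 − 123/25·R2.
R4 ← R4 + 317/50·R2.
R3 ← R3 / (12687/2710).
R1 ← R1 + 343/813·R3.
R2 ← R2 − 251/542·R3.
R4 ← R4 + 13823/3252·R3.
R4 ← R4 / (-872389/761220).
R1 ← R1 − 5708/38061·R4.
R2 ← R2 − 18053/25374·R4.
R3 ← R3 + 15094/12687·R4.
Reading off the reduced rows gives x_1 = -6, x_2 = -4, x_3 = -2, x_4 = 1.

x_1 = -6, x_2 = -4, x_3 = -2, x_4 = 1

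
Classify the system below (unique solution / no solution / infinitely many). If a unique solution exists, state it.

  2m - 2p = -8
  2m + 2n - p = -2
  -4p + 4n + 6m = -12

infinitely many solutions

Row-reduce:
R1 ← R1 / (2).
R2 ← R2 − 2·R1.
R3 ← R3 − 6·R1.
R2 ← R2 / (2).
R3 ← R3 − 4·R2.
Rank is 2 with 3 unknowns, leaving p free.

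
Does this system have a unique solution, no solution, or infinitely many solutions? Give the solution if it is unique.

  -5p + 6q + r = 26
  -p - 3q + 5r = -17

infinitely many solutions

Row-reduce:
R1 ← R1 / (-5).
R2 ← R2 + 1·R1.
R2 ← R2 / (-21/5).
R1 ← R1 + 6/5·R2.
Rank is 2 with 3 unknowns, leaving r free.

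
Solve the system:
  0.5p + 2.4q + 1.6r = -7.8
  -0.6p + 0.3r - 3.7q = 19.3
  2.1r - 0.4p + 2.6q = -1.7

Row-reduce the augmented matrix:
R1 ← R1 / (1/2).
R2 ← R2 + 3/5·R1.
R3 ← R3 + 2/5·R1.
R2 ← R2 / (-41/50).
R1 ← R1 − 24/5·R2.
R3 ← R3 − 113/25·R2.
R3 ← R3 / (6403/410).
R1 ← R1 − 664/41·R3.
R2 ← R2 + 111/41·R3.
Reading off the reduced rows gives p = -6, q = -4, r = 3.

p = -6, q = -4, r = 3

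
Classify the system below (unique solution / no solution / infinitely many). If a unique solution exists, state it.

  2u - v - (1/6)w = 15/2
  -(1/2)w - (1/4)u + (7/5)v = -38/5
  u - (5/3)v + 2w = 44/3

Row-reduce the augmented matrix:
R1 ← R1 / (2).
R2 ← R2 + 1/4·R1.
R3 ← R3 − 1·R1.
R2 ← R2 / (51/40).
R1 ← R1 + 1/2·R2.
R3 ← R3 + 7/6·R2.
R3 ← R3 / (1475/918).
R1 ← R1 + 44/153·R3.
R2 ← R2 + 125/306·R3.
Reading off the reduced rows gives u = 2, v = -4, w = 3.

u = 2, v = -4, w = 3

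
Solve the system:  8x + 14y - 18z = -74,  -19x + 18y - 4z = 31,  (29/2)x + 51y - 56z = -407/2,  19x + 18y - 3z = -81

Row-reduce:
R1 ← R1 / (8).
R2 ← R2 + 19·R1.
R3 ← R3 − 29/2·R1.
R4 ← R4 − 19·R1.
R2 ← R2 / (205/4).
R1 ← R1 − 7/4·R2.
R3 ← R3 − 205/8·R2.
R4 ← R4 + 61/4·R2.
Swap R3 and R4.
R3 ← R3 / (5297/205).
R1 ← R1 + 134/205·R3.
R2 ← R2 + 187/205·R3.
Row 4 reduces to 0 = 3, a contradiction. The system is inconsistent.

no solution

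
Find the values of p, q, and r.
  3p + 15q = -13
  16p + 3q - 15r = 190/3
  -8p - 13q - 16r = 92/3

p = 7/3, q = -4/3, r = -2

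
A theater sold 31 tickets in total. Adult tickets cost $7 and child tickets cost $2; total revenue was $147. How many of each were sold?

Let a = adult tickets, c = child tickets.
  a + c = 31
  7a + 2c = 147
Row-reduce the augmented matrix:
R2 ← R2 − 7·R1.
R2 ← R2 / (-5).
R1 ← R1 − 1·R2.
Reading off the reduced rows gives a = 17, c = 14.

adult tickets: 17, child tickets: 14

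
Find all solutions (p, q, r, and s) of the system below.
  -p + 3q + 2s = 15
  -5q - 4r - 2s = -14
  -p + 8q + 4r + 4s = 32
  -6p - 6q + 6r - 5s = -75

no solution

Row-reduce:
R1 ← R1 / (-1).
R3 ← R3 + 1·R1.
R4 ← R4 + 6·R1.
R2 ← R2 / (-5).
R1 ← R1 + 3·R2.
R3 ← R3 − 5·R2.
R4 ← R4 + 24·R2.
Swap R3 and R4.
R3 ← R3 / (126/5).
R1 ← R1 − 12/5·R3.
R2 ← R2 − 4/5·R3.
Row 4 reduces to 0 = 3, a contradiction. The system is inconsistent.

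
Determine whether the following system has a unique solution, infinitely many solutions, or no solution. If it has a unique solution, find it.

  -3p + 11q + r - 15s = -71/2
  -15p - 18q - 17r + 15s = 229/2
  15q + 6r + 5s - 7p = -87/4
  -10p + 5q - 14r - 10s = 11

p = -3, q = -3, r = -1/4, s = 3/4

Row-reduce the augmented matrix:
R1 ← R1 / (-3).
R2 ← R2 + 15·R1.
R3 ← R3 + 7·R1.
R4 ← R4 + 10·R1.
R2 ← R2 / (-73).
R1 ← R1 + 11/3·R2.
R3 ← R3 + 32/3·R2.
R4 ← R4 + 95/3·R2.
R3 ← R3 / (1507/219).
R1 ← R1 − 169/219·R3.
R2 ← R2 − 22/73·R3.
R4 ← R4 + 1706/219·R3.
R4 ← R4 / (47250/1507).
R1 ← R1 + 3815/1507·R4.
R2 ← R2 + 330/137·R4.
R3 ← R3 − 5880/1507·R4.
Reading off the reduced rows gives p = -3, q = -3, r = -1/4, s = 3/4.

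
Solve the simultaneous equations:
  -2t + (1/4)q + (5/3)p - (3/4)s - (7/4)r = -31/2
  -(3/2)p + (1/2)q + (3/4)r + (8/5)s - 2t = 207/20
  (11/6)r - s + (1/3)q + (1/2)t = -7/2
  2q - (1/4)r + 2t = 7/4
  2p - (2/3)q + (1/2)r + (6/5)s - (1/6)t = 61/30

Row-reduce the augmented matrix:
R1 ← R1 / (5/3).
R2 ← R2 + 3/2·R1.
R5 ← R5 − 2·R1.
R2 ← R2 / (29/40).
R1 ← R1 − 3/20·R2.
R3 ← R3 − 1/3·R2.
R4 ← R4 − 2·R2.
R5 ← R5 + 29/30·R2.
R3 ← R3 / (385/174).
R1 ← R1 + 51/58·R3.
R2 ← R2 + 33/29·R3.
R4 ← R4 − 235/116·R3.
R5 ← R5 − 3/2·R3.
R4 ← R4 / (-96/77).
R1 ← R1 + 93/77·R4.
R2 ← R2 − 19/35·R4.
R3 ← R3 + 248/385·R4.
R5 ← R5 − 4966/1155·R4.
R5 ← R5 / (90997/2880).
R1 ← R1 + 6157/640·R5.
R2 ← R2 − 871/1920·R5.
R3 ← R3 + 1049/240·R5.
R4 ← R4 + 3211/384·R5.
Reading off the reduced rows gives p = -3, q = -1, r = 1, s = 6, t = 2.

p = -3, q = -1, r = 1, s = 6, t = 2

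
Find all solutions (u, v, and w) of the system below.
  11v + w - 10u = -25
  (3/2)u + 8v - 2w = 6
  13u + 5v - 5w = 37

Row-reduce:
R1 ← R1 / (-10).
R2 ← R2 − 3/2·R1.
R3 ← R3 − 13·R1.
R2 ← R2 / (193/20).
R1 ← R1 + 11/10·R2.
R3 ← R3 − 193/10·R2.
Rank is 2 with 3 unknowns, leaving w free.

infinitely many solutions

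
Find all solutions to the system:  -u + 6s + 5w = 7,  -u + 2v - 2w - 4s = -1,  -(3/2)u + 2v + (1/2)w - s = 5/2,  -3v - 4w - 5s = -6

Row-reduce:
R1 ← R1 / (-1).
R2 ← R2 + 1·R1.
R3 ← R3 + 3/2·R1.
R2 ← R2 / (2).
R3 ← R3 − 2·R2.
R4 ← R4 + 3·R2.
Swap R3 and R4.
R3 ← R3 / (-29/2).
R1 ← R1 + 5·R3.
R2 ← R2 + 7/2·R3.
Rank is 3 with 4 unknowns, leaving s free.

infinitely many solutions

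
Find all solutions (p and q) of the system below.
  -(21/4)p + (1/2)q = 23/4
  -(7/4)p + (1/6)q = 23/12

infinitely many solutions

Row-reduce:
R1 ← R1 / (-21/4).
R2 ← R2 + 7/4·R1.
Rank is 1 with 2 unknowns, leaving q free.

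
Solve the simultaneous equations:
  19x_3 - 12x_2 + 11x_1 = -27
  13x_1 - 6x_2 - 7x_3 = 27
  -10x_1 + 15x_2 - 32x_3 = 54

Row-reduce:
R1 ← R1 / (11).
R2 ← R2 − 13·R1.
R3 ← R3 + 10·R1.
R2 ← R2 / (90/11).
R1 ← R1 + 12/11·R2.
R3 ← R3 − 45/11·R2.
Rank is 2 with 3 unknowns, leaving x_3 free.

infinitely many solutions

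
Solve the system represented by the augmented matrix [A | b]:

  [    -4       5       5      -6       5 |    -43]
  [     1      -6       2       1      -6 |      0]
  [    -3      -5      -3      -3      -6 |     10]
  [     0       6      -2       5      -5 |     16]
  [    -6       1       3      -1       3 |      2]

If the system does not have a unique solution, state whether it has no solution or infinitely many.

x_1 = -3, x_2 = -2, x_3 = -4, x_4 = 5, x_5 = 1

Row-reduce the augmented matrix:
R1 ← R1 / (-4).
R2 ← R2 − 1·R1.
R3 ← R3 + 3·R1.
R5 ← R5 + 6·R1.
R2 ← R2 / (-19/4).
R1 ← R1 + 5/4·R2.
R3 ← R3 + 35/4·R2.
R4 ← R4 − 6·R2.
R5 ← R5 + 13/2·R2.
R3 ← R3 / (-242/19).
R1 ← R1 + 40/19·R3.
R2 ← R2 + 13/19·R3.
R4 ← R4 − 40/19·R3.
R5 ← R5 + 170/19·R3.
R4 ← R4 / (577/121).
R1 ← R1 − 149/121·R4.
R2 ← R2 + 3/121·R4.
R3 ← R3 + 23/121·R4.
R5 ← R5 − 845/121·R4.
R5 ← R5 / (10994/577).
R1 ← R1 − 1759/577·R5.
R2 ← R2 − 1149/1154·R5.
R3 ← R3 + 423/1154·R5.
R4 ← R4 + 1351/577·R5.
Reading off the reduced rows gives x_1 = -3, x_2 = -2, x_3 = -4, x_4 = 5, x_5 = 1.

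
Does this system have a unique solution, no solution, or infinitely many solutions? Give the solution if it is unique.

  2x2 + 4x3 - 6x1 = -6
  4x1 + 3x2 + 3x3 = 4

infinitely many solutions

Row-reduce:
R1 ← R1 / (-6).
R2 ← R2 − 4·R1.
R2 ← R2 / (13/3).
R1 ← R1 + 1/3·R2.
Rank is 2 with 3 unknowns, leaving x3 free.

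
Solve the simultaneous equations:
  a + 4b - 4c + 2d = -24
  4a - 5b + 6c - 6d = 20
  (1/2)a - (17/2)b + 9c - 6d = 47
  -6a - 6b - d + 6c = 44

no solution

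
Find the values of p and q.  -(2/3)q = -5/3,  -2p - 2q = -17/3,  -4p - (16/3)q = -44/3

Row-reduce the augmented matrix:
Swap R1 and R2.
R1 ← R1 / (-2).
R3 ← R3 + 4·R1.
R2 ← R2 / (-2/3).
R1 ← R1 − 1·R2.
R3 ← R3 + 4/3·R2.
R3 reduces to 0 = 0, so the extra equation is consistent.
Reading off the reduced rows gives p = 1/3, q = 5/2.

p = 1/3, q = 5/2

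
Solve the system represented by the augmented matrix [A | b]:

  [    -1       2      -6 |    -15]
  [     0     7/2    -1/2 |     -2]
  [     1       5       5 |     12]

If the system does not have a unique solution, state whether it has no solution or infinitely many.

no solution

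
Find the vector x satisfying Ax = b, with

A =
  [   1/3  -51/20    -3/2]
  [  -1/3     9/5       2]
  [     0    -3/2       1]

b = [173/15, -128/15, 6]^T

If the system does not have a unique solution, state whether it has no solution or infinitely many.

infinitely many solutions

Row-reduce:
R1 ← R1 / (1/3).
R2 ← R2 + 1/3·R1.
R2 ← R2 / (-3/4).
R1 ← R1 + 153/20·R2.
R3 ← R3 + 3/2·R2.
Rank is 2 with 3 unknowns, leaving x_3 free.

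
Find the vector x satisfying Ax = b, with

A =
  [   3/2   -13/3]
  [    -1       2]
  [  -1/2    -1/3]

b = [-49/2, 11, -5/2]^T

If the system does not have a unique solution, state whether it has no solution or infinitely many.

x_1 = 1, x_2 = 6

Row-reduce the augmented matrix:
R1 ← R1 / (3/2).
R2 ← R2 + 1·R1.
R3 ← R3 + 1/2·R1.
R2 ← R2 / (-8/9).
R1 ← R1 + 26/9·R2.
R3 ← R3 + 16/9·R2.
R3 reduces to 0 = 0, so the extra equation is consistent.
Reading off the reduced rows gives x_1 = 1, x_2 = 6.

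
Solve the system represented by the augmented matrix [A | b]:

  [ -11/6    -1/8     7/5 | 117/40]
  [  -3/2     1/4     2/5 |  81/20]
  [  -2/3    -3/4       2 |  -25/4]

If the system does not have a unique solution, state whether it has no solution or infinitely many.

no solution

Row-reduce:
R1 ← R1 / (-11/6).
R2 ← R2 + 3/2·R1.
R3 ← R3 + 2/3·R1.
R2 ← R2 / (31/88).
R1 ← R1 − 3/44·R2.
R3 ← R3 + 31/44·R2.
Row 3 reduces to 0 = -4, a contradiction. The system is inconsistent.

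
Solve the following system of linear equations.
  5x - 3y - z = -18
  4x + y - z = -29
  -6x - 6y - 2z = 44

x = -5, y = -4, z = 5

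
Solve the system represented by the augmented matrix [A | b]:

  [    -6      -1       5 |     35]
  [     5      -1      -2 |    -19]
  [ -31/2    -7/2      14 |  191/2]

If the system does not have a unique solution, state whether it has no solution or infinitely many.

infinitely many solutions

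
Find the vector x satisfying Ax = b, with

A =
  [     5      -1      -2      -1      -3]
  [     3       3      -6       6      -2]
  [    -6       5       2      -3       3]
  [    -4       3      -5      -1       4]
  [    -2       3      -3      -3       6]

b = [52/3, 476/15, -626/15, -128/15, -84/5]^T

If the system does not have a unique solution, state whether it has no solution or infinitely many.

x_1 = 2, x_2 = -14/5, x_3 = -8/3, x_4 = 14/5, x_5 = -2/3

Row-reduce the augmented matrix:
R1 ← R1 / (5).
R2 ← R2 − 3·R1.
R3 ← R3 + 6·R1.
R4 ← R4 + 4·R1.
R5 ← R5 + 2·R1.
R2 ← R2 / (18/5).
R1 ← R1 + 1/5·R2.
R3 ← R3 − 19/5·R2.
R4 ← R4 − 11/5·R2.
R5 ← R5 − 13/5·R2.
R3 ← R3 / (14/3).
R1 ← R1 + 2/3·R3.
R2 ← R2 + 4/3·R3.
R4 ← R4 + 11/3·R3.
R5 ← R5 + 1/3·R3.
R4 ← R4 / (-409/28).
R1 ← R1 + 10/7·R4.
R2 ← R2 + 19/14·R4.
R3 ← R3 + 67/28·R4.
R5 ← R5 + 251/28·R4.
R5 ← R5 / (4966/1227).
R1 ← R1 + 988/1227·R5.
R2 ← R2 + 122/409·R5.
R3 ← R3 + 129/409·R5.
R4 ← R4 + 119/1227·R5.
Reading off the reduced rows gives x_1 = 2, x_2 = -14/5, x_3 = -8/3, x_4 = 14/5, x_5 = -2/3.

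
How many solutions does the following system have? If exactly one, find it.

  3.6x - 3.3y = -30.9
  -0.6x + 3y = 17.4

Row-reduce the augmented matrix:
R1 ← R1 / (18/5).
R2 ← R2 + 3/5·R1.
R2 ← R2 / (49/20).
R1 ← R1 + 11/12·R2.
Reading off the reduced rows gives x = -4, y = 5.

x = -4, y = 5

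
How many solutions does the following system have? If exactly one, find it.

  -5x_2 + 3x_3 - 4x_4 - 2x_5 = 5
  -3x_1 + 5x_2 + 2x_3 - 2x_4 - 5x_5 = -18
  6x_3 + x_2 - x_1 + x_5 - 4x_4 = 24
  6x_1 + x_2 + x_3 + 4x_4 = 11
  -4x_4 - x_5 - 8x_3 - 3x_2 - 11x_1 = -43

Row-reduce:
Swap R1 and R2.
R1 ← R1 / (-3).
R3 ← R3 + 1·R1.
R4 ← R4 − 6·R1.
R5 ← R5 + 11·R1.
R2 ← R2 / (-5).
R1 ← R1 + 5/3·R2.
R3 ← R3 + 2/3·R2.
R4 ← R4 − 11·R2.
R5 ← R5 + 64/3·R2.
R3 ← R3 / (74/15).
R1 ← R1 + 5/3·R3.
R2 ← R2 + 3/5·R3.
R4 ← R4 − 58/5·R3.
R5 ← R5 + 422/15·R3.
R4 ← R4 / (-82/37).
R1 ← R1 − 39/37·R4.
R2 ← R2 − 17/37·R4.
R3 ← R3 + 21/37·R4.
R5 ← R5 − 164/37·R4.
Row 5 reduces to 0 = 3, a contradiction. The system is inconsistent.

no solution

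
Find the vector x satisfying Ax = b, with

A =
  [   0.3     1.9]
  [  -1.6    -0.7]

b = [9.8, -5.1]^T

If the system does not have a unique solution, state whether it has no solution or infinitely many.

Row-reduce the augmented matrix:
R1 ← R1 / (3/10).
R2 ← R2 + 8/5·R1.
R2 ← R2 / (283/30).
R1 ← R1 − 19/3·R2.
Reading off the reduced rows gives x_1 = 1, x_2 = 5.

x_1 = 1, x_2 = 5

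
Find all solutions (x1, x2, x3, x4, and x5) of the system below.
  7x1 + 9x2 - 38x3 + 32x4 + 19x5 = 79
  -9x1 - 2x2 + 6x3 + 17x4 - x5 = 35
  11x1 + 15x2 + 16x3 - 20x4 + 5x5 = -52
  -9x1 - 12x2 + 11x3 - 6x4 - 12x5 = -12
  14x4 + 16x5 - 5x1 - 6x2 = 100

Row-reduce:
R1 ← R1 / (7).
R2 ← R2 + 9·R1.
R3 ← R3 − 11·R1.
R4 ← R4 + 9·R1.
R5 ← R5 + 5·R1.
R2 ← R2 / (67/7).
R1 ← R1 − 9/7·R2.
R3 ← R3 − 6/7·R2.
R4 ← R4 + 3/7·R2.
R5 ← R5 − 3/7·R2.
R3 ← R3 / (5330/67).
R1 ← R1 − 22/67·R3.
R2 ← R2 + 300/67·R3.
R4 ← R4 + 2665/67·R3.
R5 ← R5 + 1690/67·R3.
Swap R4 and R5.
R4 ← R4 / (423/41).
R1 ← R1 + 7801/2665·R4.
R2 ← R2 − 973/533·R4.
R3 ← R3 + 2529/2665·R4.
Row 5 reduces to 0 = 3/2, a contradiction. The system is inconsistent.

no solution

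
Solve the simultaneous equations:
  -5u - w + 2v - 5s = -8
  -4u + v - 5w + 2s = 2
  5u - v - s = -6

infinitely many solutions

Row-reduce:
R1 ← R1 / (-5).
R2 ← R2 + 4·R1.
R3 ← R3 − 5·R1.
R2 ← R2 / (-3/5).
R1 ← R1 + 2/5·R2.
R3 ← R3 − 1·R2.
R3 ← R3 / (-8).
R1 ← R1 − 3·R3.
R2 ← R2 − 7·R3.
Rank is 3 with 4 unknowns, leaving s free.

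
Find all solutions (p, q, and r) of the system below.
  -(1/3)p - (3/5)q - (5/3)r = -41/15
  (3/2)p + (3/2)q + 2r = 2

infinitely many solutions

Row-reduce:
R1 ← R1 / (-1/3).
R2 ← R2 − 3/2·R1.
R2 ← R2 / (-6/5).
R1 ← R1 − 9/5·R2.
Rank is 2 with 3 unknowns, leaving r free.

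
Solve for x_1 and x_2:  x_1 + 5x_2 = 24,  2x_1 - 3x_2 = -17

From equation 1: x_1 = 24 − 5·x_2.
Substitute into equation 2 and solve: x_2 = 5.
Then x_1 = -1.

x_1 = -1, x_2 = 5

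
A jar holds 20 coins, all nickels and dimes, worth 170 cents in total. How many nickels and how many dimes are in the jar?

Let n = nickels, d = dimes.
  n + d = 20
  5n + 10d = 170
Row-reduce the augmented matrix:
R2 ← R2 − 5·R1.
R2 ← R2 / (5).
R1 ← R1 − 1·R2.
Reading off the reduced rows gives n = 6, d = 14.

nickels: 6, dimes: 14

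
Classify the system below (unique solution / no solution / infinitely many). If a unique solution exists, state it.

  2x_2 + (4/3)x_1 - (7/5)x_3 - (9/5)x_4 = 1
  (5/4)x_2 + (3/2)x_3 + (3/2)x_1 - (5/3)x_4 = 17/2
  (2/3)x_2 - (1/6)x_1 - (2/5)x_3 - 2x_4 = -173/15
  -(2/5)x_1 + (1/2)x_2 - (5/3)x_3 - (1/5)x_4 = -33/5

x_1 = 6, x_2 = 4, x_3 = 3, x_4 = 6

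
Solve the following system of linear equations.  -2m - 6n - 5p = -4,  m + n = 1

infinitely many solutions

Row-reduce:
R1 ← R1 / (-2).
R2 ← R2 − 1·R1.
R2 ← R2 / (-2).
R1 ← R1 − 3·R2.
Rank is 2 with 3 unknowns, leaving p free.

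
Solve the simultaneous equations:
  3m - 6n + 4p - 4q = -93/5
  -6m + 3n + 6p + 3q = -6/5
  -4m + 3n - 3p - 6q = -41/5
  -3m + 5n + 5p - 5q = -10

m = 1, n = 8/5, p = -1, q = 2

Row-reduce the augmented matrix:
R1 ← R1 / (3).
R2 ← R2 + 6·R1.
R3 ← R3 + 4·R1.
R4 ← R4 + 3·R1.
R2 ← R2 / (-9).
R1 ← R1 + 2·R2.
R3 ← R3 + 5·R2.
R4 ← R4 + 1·R2.
R3 ← R3 / (-49/9).
R1 ← R1 + 16/9·R3.
R2 ← R2 + 14/9·R3.
R4 ← R4 − 67/9·R3.
R4 ← R4 / (-141/7).
R1 ← R1 − 18/7·R4.
R2 ← R2 − 3·R4.
R3 ← R3 − 11/7·R4.
Reading off the reduced rows gives m = 1, n = 8/5, p = -1, q = 2.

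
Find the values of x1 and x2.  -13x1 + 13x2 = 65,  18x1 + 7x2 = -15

Row-reduce the augmented matrix:
R1 ← R1 / (-13).
R2 ← R2 − 18·R1.
R2 ← R2 / (25).
R1 ← R1 + 1·R2.
Reading off the reduced rows gives x1 = -2, x2 = 3.

x1 = -2, x2 = 3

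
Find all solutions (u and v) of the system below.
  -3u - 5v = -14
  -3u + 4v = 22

u = -2, v = 4

Row-reduce the augmented matrix:
R1 ← R1 / (-3).
R2 ← R2 + 3·R1.
R2 ← R2 / (9).
R1 ← R1 − 5/3·R2.
Reading off the reduced rows gives u = -2, v = 4.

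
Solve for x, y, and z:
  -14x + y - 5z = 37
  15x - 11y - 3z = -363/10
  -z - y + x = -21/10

Row-reduce the augmented matrix:
R1 ← R1 / (-14).
R2 ← R2 − 15·R1.
R3 ← R3 − 1·R1.
R2 ← R2 / (-139/14).
R1 ← R1 + 1/14·R2.
R3 ← R3 + 13/14·R2.
R3 ← R3 / (-80/139).
R1 ← R1 − 58/139·R3.
R2 ← R2 − 117/139·R3.
Reading off the reduced rows gives x = -5/2, y = 0, z = -2/5.

x = -5/2, y = 0, z = -2/5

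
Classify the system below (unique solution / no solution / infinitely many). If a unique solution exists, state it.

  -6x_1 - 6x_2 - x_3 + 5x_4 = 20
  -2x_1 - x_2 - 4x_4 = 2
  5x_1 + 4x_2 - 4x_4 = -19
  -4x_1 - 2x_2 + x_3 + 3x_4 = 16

no solution

Row-reduce:
R1 ← R1 / (-6).
R2 ← R2 + 2·R1.
R3 ← R3 − 5·R1.
R4 ← R4 + 4·R1.
R1 ← R1 − 1·R2.
R3 ← R3 + 1·R2.
R4 ← R4 − 2·R2.
R3 ← R3 / (-1/2).
R1 ← R1 + 1/6·R3.
R2 ← R2 − 1/3·R3.
R4 ← R4 − 1·R3.
Row 4 reduces to 0 = -2, a contradiction. The system is inconsistent.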